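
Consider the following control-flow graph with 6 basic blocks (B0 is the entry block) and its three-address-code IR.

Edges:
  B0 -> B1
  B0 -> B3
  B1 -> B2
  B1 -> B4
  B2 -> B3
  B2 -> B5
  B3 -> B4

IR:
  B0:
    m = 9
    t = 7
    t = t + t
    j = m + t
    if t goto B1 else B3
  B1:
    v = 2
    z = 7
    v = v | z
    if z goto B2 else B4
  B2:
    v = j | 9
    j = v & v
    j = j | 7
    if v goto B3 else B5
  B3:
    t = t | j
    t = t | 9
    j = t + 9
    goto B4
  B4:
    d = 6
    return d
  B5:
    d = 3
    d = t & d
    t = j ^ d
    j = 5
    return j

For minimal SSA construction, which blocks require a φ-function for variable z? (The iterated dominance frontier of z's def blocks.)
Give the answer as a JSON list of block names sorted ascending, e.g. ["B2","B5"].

Answer: ["B3", "B4"]

Analysis:
idom tree: B1←B0 B2←B1 B3←B0 B4←B0 B5←B2
Join-block Dom:
  B3: preds {B0,B2}: {B0} ∩ {B0,B1,B2} = {B0}; idom=B0
  B4: preds {B1,B3}: {B0,B1} ∩ {B0,B3} = {B0}; idom=B0

DF walk-up:
  B3←B0: walk · to B0
  B3←B2: walk B2→B1 to B0
  B4←B1: walk B1 to B0
  B4←B3: walk B3 to B0
  B0 → ∅
  B1 → {B3,B4}
  B2 → {B3}
  B3 → {B4}
  B4 → ∅
  B5 → ∅

φ for z: defs {B1}
  DF⁺ = {B3,B4}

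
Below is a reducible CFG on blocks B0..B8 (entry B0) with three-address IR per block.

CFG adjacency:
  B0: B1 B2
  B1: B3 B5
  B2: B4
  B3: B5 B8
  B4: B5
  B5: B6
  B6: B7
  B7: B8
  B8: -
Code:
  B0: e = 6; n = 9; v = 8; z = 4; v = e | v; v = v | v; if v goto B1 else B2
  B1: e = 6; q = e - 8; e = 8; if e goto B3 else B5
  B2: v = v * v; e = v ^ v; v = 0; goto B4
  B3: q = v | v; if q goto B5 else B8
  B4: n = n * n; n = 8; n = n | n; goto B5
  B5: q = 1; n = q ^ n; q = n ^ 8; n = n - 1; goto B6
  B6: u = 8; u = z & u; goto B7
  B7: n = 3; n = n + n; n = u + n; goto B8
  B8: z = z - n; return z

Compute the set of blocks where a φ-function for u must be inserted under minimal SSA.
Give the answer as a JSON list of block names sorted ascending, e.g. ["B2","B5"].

Answer: ["B8"]

Derivation:
idom tree: B1←B0 B2←B0 B3←B1 B4←B2 B5←B0 B6←B5 B7←B6 B8←B0
Dom∩ at merges:
  B5: preds {B1,B3,B4}: {B0,B1} ∩ {B0,B1,B3} ∩ {B0,B2,B4} = {B0}; idom=B0
  B8: preds {B3,B7}: {B0,B1,B3} ∩ {B0,B5,B6,B7} = {B0}; idom=B0

DF derivation:
  join B5 pred B1: B1 stop@B0
  join B5 pred B3: B3→B1 stop@B0
  join B5 pred B4: B4→B2 stop@B0
  join B8 pred B3: B3→B1 stop@B0
  join B8 pred B7: B7→B6→B5 stop@B0
  B0: DF=∅
  B1: DF={B5,B8}
  B2: DF={B5}
  B3: DF={B5,B8}
  B4: DF={B5}
  B5: DF={B8}
  B6: DF={B8}
  B7: DF={B8}
  B8: DF=∅

φ for u: defs {B6}
  DF⁺ = {B8}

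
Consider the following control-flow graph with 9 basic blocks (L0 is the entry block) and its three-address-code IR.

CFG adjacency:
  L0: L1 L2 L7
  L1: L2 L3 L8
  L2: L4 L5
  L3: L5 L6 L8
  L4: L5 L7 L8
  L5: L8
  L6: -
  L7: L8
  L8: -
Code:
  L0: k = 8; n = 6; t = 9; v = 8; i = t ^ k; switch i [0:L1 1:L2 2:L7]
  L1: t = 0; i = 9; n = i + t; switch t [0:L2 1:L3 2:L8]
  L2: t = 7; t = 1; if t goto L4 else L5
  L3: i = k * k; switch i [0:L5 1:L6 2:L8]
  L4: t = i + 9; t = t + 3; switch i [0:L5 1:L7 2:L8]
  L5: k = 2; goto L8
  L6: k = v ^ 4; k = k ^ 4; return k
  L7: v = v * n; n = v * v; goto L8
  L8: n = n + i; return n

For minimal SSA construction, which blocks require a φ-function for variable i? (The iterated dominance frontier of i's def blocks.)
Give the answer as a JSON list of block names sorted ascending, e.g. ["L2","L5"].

Answer: ["L2", "L5", "L7", "L8"]

Analysis:
idom tree: L1←L0 L2←L0 L3←L1 L4←L2 L5←L0 L6←L3 L7←L0 L8←L0
Dom∩ at merges:
  L2: preds {L0,L1}: {L0} ∩ {L0,L1} = {L0}; idom=L0
  L5: preds {L2,L3,L4}: {L0,L2} ∩ {L0,L1,L3} ∩ {L0,L2,L4} = {L0}; idom=L0
  L7: preds {L0,L4}: {L0} ∩ {L0,L2,L4} = {L0}; idom=L0
  L8: preds {L1,L3,L4,L5,L7}: {L0,L1} ∩ {L0,L1,L3} ∩ {L0,L2,L4} ∩ {L0,L5} ∩ {L0,L7} = {L0}; idom=L0

DF derivation:
  L2←L0: walk · to L0
  L2←L1: walk L1 to L0
  L5←L2: walk L2 to L0
  L5←L3: walk L3→L1 to L0
  L5←L4: walk L4→L2 to L0
  L7←L0: walk · to L0
  L7←L4: walk L4→L2 to L0
  L8←L1: walk L1 to L0
  L8←L3: walk L3→L1 to L0
  L8←L4: walk L4→L2 to L0
  L8←L5: walk L5 to L0
  L8←L7: walk L7 to L0
  L0 → ∅
  L1 → {L2,L5,L8}
  L2 → {L5,L7,L8}
  L3 → {L5,L8}
  L4 → {L5,L7,L8}
  L5 → {L8}
  L6 → ∅
  L7 → {L8}
  L8 → ∅

φ for i: defs {L0,L1,L3}
  DF⁺ = {L2,L5,L7,L8}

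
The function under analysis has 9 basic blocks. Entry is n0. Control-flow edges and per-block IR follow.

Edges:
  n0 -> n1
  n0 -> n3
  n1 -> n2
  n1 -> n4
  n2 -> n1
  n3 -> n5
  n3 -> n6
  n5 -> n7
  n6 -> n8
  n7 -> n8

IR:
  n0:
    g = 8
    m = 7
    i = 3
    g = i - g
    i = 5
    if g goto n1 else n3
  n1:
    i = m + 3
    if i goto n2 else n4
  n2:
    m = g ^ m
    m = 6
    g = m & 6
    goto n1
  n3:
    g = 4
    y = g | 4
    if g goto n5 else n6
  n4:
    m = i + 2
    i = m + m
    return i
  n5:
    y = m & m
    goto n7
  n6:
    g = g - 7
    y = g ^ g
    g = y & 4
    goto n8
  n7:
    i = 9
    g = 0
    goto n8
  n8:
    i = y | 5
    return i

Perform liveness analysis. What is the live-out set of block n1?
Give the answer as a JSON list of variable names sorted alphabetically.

Answer: ["g", "i", "m"]

Derivation:
def/use:
  n0 def {g,i,m} use ∅
  n1 def {i} use {m}
  n2 def {g,m} use {g,m}
  n3 def {g,y} use ∅
  n4 def {i,m} use {i}
  n5 def {y} use {m}
  n6 def {g,y} use {g}
  n7 def {g,i} use ∅
  n8 def {i} use {y}

Backward fixpoint:
  n0: in=∅ out={g,m}
  n1: in={g,m} out={g,i,m}
  n2: in={g,m} out={g,m}
  n3: in={m} out={g,m}
  n4: in={i} out=∅
  n5: in={m} out={y}
  n6: in={g} out={y}
  n7: in={y} out={y}
  n8: in={y} out=∅

live-out(n1) = ["g", "i", "m"]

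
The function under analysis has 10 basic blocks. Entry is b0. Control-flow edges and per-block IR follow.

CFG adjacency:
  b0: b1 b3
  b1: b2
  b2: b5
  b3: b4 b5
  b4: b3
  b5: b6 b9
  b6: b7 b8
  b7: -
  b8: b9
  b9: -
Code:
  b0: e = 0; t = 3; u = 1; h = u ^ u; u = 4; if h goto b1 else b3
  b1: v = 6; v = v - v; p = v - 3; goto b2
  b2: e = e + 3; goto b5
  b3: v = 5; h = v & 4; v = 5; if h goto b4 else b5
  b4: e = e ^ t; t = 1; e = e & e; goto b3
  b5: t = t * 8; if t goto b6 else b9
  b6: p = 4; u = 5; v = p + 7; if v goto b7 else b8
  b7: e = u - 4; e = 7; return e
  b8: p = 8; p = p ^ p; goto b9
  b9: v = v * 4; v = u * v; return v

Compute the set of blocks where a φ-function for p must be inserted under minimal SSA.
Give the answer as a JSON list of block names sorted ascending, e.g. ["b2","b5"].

idom tree: b1←b0 b2←b1 b3←b0 b4←b3 b5←b0 b6←b5 b7←b6 b8←b6 b9←b5
Join-block Dom:
  b3: preds {b0,b4}: {b0} ∩ {b0,b3,b4} = {b0}; idom=b0
  b5: preds {b2,b3}: {b0,b1,b2} ∩ {b0,b3} = {b0}; idom=b0
  b9: preds {b5,b8}: {b0,b5} ∩ {b0,b5,b6,b8} = {b0,b5}; idom=b5

Frontier:
  join b3 pred b0: · stop@b0
  join b3 pred b4: b4→b3 stop@b0
  join b5 pred b2: b2→b1 stop@b0
  join b5 pred b3: b3 stop@b0
  join b9 pred b5: · stop@b5
  join b9 pred b8: b8→b6 stop@b5
  b0: DF=∅
  b1: DF={b5}
  b2: DF={b5}
  b3: DF={b3,b5}
  b4: DF={b3}
  b5: DF=∅
  b6: DF={b9}
  b7: DF=∅
  b8: DF={b9}
  b9: DF=∅

φ for p: defs {b1,b6,b8}
  DF⁺ = {b5,b9}

Answer: ["b5", "b9"]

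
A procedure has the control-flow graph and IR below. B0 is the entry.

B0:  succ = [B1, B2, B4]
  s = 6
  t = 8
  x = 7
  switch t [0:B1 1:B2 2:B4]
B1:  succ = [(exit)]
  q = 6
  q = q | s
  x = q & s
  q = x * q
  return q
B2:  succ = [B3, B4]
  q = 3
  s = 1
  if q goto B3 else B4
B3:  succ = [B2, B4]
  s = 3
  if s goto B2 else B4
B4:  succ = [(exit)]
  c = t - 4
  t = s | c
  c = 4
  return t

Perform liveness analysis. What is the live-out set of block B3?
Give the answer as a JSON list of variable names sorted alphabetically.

Answer: ["s", "t"]

Derivation:
Per-block:
  B0 def {s,t,x} use ∅
  B1 def {q,x} use {s}
  B2 def {q,s} use ∅
  B3 def {s} use ∅
  B4 def {c,t} use {s,t}

Live sets:
  live B0: ∅→{s,t}
  live B1: {s}→∅
  live B2: {t}→{s,t}
  live B3: {t}→{s,t}
  live B4: {s,t}→∅

live-out(B3) = ["s", "t"]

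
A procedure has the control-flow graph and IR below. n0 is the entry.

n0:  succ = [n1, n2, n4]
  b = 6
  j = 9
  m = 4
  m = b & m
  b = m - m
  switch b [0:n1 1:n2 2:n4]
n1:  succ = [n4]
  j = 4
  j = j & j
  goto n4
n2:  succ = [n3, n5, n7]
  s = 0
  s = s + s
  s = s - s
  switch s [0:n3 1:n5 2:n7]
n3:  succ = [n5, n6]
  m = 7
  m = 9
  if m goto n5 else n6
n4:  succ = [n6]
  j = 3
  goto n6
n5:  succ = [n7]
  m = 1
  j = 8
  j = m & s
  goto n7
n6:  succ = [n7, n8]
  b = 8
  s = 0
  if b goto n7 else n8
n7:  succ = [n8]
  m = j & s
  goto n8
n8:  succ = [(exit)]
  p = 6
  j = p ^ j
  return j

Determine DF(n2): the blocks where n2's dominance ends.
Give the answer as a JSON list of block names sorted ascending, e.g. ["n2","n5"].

Answer: ["n6", "n7"]

Derivation:
idom tree: n1←n0 n2←n0 n3←n2 n4←n0 n5←n2 n6←n0 n7←n0 n8←n0
Dom∩ at merges:
  n4: preds {n0,n1}: {n0} ∩ {n0,n1} = {n0}; idom=n0
  n5: preds {n2,n3}: {n0,n2} ∩ {n0,n2,n3} = {n0,n2}; idom=n2
  n6: preds {n3,n4}: {n0,n2,n3} ∩ {n0,n4} = {n0}; idom=n0
  n7: preds {n2,n5,n6}: {n0,n2} ∩ {n0,n2,n5} ∩ {n0,n6} = {n0}; idom=n0
  n8: preds {n6,n7}: {n0,n6} ∩ {n0,n7} = {n0}; idom=n0

DF walk-up:
  n4←n0: walk · to n0
  n4←n1: walk n1 to n0
  n5←n2: walk · to n2
  n5←n3: walk n3 to n2
  n6←n3: walk n3→n2 to n0
  n6←n4: walk n4 to n0
  n7←n2: walk n2 to n0
  n7←n5: walk n5→n2 to n0
  n7←n6: walk n6 to n0
  n8←n6: walk n6 to n0
  n8←n7: walk n7 to n0
  DF(n0)=∅
  DF(n1)={n4}
  DF(n2)={n6,n7}
  DF(n3)={n5,n6}
  DF(n4)={n6}
  DF(n5)={n7}
  DF(n6)={n7,n8}
  DF(n7)={n8}
  DF(n8)=∅

DF(n2) = ["n6", "n7"]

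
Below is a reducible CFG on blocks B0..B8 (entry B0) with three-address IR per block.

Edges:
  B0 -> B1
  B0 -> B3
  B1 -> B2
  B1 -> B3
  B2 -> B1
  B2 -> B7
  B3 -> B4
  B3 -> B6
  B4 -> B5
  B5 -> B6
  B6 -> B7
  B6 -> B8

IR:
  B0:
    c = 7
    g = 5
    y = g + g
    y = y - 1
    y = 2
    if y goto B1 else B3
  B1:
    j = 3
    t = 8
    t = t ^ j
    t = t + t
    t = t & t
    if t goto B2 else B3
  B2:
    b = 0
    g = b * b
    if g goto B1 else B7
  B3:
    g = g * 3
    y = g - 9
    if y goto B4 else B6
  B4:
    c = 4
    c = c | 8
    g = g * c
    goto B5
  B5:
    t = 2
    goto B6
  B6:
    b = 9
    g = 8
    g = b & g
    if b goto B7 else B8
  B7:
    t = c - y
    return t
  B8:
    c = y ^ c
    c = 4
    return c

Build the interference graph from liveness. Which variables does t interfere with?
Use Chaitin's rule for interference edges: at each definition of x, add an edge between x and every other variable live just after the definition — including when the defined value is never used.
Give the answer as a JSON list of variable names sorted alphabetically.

Answer: ["c", "g", "j", "y"]

Analysis:
def/use:
  B0: def={c,g,y} ue=∅
  B1: def={j,t} ue=∅
  B2: def={b,g} ue=∅
  B3: def={g,y} ue={g}
  B4: def={c,g} ue={g}
  B5: def={t} ue=∅
  B6: def={b,g} ue=∅
  B7: def={t} ue={c,y}
  B8: def={c} ue={c,y}

Liveness:
  B0 li=∅ lo={c,g,y}
  B1 li={c,g,y} lo={c,g,y}
  B2 li={c,y} lo={c,g,y}
  B3 li={c,g} lo={c,g,y}
  B4 li={g,y} lo={c,y}
  B5 li={c,y} lo={c,y}
  B6 li={c,y} lo={c,y}
  B7 li={c,y} lo=∅
  B8 li={c,y} lo=∅

Interference:
  b: {c,g,y}
  c: {b,g,j,t,y}
  g: {b,c,j,t,y}
  j: {c,g,t,y}
  t: {c,g,j,y}
  y: {b,c,g,j,t}

N(t) = ["c", "g", "j", "y"]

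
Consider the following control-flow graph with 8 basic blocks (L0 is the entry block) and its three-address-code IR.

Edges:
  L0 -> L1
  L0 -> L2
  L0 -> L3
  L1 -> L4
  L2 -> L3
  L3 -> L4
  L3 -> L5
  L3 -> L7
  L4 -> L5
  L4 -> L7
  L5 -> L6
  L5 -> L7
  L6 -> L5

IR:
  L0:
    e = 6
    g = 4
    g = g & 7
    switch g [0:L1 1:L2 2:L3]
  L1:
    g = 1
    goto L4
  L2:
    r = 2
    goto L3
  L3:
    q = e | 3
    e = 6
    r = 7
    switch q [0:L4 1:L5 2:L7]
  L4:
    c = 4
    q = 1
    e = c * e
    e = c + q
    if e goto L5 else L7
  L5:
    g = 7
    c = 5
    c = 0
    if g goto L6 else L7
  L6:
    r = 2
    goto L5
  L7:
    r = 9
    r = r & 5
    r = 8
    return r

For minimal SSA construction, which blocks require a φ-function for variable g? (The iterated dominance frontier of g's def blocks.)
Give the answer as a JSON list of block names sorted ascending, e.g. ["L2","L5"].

idom tree: L1←L0 L2←L0 L3←L0 L4←L0 L5←L0 L6←L5 L7←L0
Dom at joins:
  L3: preds {L0,L2}: {L0} ∩ {L0,L2} = {L0}; idom=L0
  L4: preds {L1,L3}: {L0,L1} ∩ {L0,L3} = {L0}; idom=L0
  L5: preds {L3,L4,L6}: {L0,L3} ∩ {L0,L4} ∩ {L0,L5,L6} = {L0}; idom=L0
  L7: preds {L3,L4,L5}: {L0,L3} ∩ {L0,L4} ∩ {L0,L5} = {L0}; idom=L0

DF derivation:
  L3←L0: walk · to L0
  L3←L2: walk L2 to L0
  L4←L1: walk L1 to L0
  L4←L3: walk L3 to L0
  L5←L3: walk L3 to L0
  L5←L4: walk L4 to L0
  L5←L6: walk L6→L5 to L0
  L7←L3: walk L3 to L0
  L7←L4: walk L4 to L0
  L7←L5: walk L5 to L0
  L0: DF=∅
  L1: DF={L4}
  L2: DF={L3}
  L3: DF={L4,L5,L7}
  L4: DF={L5,L7}
  L5: DF={L5,L7}
  L6: DF={L5}
  L7: DF=∅

φ for g: defs {L0,L1,L5}
  DF⁺ = {L4,L5,L7}

Answer: ["L4", "L5", "L7"]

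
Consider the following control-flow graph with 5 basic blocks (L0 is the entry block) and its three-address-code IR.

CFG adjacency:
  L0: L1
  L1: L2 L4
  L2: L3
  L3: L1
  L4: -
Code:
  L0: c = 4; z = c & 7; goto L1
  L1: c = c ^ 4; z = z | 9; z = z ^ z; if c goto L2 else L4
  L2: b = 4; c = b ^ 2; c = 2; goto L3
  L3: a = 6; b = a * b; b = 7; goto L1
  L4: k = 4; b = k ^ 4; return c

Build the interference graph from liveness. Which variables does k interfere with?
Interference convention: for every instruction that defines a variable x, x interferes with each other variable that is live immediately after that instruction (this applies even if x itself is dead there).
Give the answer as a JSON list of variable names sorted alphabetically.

Per-block:
  L0: {c,z} / ∅
  L1: {c,z} / {c,z}
  L2: {b,c} / ∅
  L3: {a,b} / {b}
  L4: {b,k} / {c}

Backward fixpoint:
  L0 li=∅ lo={c,z}
  L1 li={c,z} lo={c,z}
  L2 li={z} lo={b,c,z}
  L3 li={b,c,z} lo={c,z}
  L4 li={c} lo=∅

Interfere edges:
  a↔{b,c,z}
  b↔{a,c,z}
  c↔{a,b,k,z}
  k↔{c}
  z↔{a,b,c}

N(k) = ["c"]

Answer: ["c"]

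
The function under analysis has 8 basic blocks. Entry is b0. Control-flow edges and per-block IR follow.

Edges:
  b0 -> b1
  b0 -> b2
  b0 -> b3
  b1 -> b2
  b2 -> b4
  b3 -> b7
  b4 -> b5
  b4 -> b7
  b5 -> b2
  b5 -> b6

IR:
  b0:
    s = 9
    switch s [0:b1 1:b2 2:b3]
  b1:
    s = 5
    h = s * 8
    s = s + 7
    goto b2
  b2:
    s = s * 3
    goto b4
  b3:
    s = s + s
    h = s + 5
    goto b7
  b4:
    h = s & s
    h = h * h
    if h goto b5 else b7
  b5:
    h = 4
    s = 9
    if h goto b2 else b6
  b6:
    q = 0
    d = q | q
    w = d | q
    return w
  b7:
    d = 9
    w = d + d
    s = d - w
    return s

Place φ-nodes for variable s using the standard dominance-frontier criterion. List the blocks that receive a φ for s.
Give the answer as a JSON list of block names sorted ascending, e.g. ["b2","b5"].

Answer: ["b2", "b7"]

Derivation:
idom tree: b1←b0 b2←b0 b3←b0 b4←b2 b5←b4 b6←b5 b7←b0
Join-block Dom:
  b2: preds {b0,b1,b5}: {b0} ∩ {b0,b1} ∩ {b0,b2,b4,b5} = {b0}; idom=b0
  b7: preds {b3,b4}: {b0,b3} ∩ {b0,b2,b4} = {b0}; idom=b0

Frontier:
  b2←b0: walk · to b0
  b2←b1: walk b1 to b0
  b2←b5: walk b5→b4→b2 to b0
  b7←b3: walk b3 to b0
  b7←b4: walk b4→b2 to b0
  b0: DF=∅
  b1: DF={b2}
  b2: DF={b2,b7}
  b3: DF={b7}
  b4: DF={b2,b7}
  b5: DF={b2}
  b6: DF=∅
  b7: DF=∅

φ for s: defs {b0,b1,b2,b3,b5,b7}
  DF⁺ = {b2,b7}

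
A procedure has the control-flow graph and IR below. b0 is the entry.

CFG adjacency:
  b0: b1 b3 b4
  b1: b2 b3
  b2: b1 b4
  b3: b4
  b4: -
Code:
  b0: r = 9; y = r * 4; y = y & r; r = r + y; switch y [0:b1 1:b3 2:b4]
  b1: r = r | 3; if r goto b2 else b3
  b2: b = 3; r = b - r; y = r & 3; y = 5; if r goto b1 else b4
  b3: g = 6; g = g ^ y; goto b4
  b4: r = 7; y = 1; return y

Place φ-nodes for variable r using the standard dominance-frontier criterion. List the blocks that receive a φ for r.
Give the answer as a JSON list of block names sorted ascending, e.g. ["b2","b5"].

Answer: ["b1", "b3", "b4"]

Analysis:
idom tree: b1←b0 b2←b1 b3←b0 b4←b0
Dom∩ at merges:
  b1: preds {b0,b2}: {b0} ∩ {b0,b1,b2} = {b0}; idom=b0
  b3: preds {b0,b1}: {b0} ∩ {b0,b1} = {b0}; idom=b0
  b4: preds {b0,b2,b3}: {b0} ∩ {b0,b1,b2} ∩ {b0,b3} = {b0}; idom=b0

DF walk-up:
  join b1 pred b0: · stop@b0
  join b1 pred b2: b2→b1 stop@b0
  join b3 pred b0: · stop@b0
  join b3 pred b1: b1 stop@b0
  join b4 pred b0: · stop@b0
  join b4 pred b2: b2→b1 stop@b0
  join b4 pred b3: b3 stop@b0
  b0 → ∅
  b1 → {b1,b3,b4}
  b2 → {b1,b4}
  b3 → {b4}
  b4 → ∅

φ for r: defs {b0,b1,b2,b4}
  DF⁺ = {b1,b3,b4}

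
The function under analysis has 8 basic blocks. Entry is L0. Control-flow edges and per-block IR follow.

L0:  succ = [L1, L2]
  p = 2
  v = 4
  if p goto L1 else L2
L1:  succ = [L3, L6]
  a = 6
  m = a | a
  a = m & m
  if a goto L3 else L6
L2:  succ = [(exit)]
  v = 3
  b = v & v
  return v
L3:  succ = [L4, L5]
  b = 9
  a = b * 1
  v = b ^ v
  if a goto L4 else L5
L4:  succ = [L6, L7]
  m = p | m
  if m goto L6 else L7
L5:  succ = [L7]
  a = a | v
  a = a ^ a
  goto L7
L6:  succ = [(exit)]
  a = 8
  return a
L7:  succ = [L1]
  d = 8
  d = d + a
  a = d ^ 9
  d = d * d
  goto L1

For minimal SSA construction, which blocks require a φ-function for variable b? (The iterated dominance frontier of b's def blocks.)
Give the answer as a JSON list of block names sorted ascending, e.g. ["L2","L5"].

Answer: ["L1", "L6"]

Analysis:
idom tree: L1←L0 L2←L0 L3←L1 L4←L3 L5←L3 L6←L1 L7←L3
Dom∩ at merges:
  L1: preds {L0,L7}: {L0} ∩ {L0,L1,L3,L7} = {L0}; idom=L0
  L6: preds {L1,L4}: {L0,L1} ∩ {L0,L1,L3,L4} = {L0,L1}; idom=L1
  L7: preds {L4,L5}: {L0,L1,L3,L4} ∩ {L0,L1,L3,L5} = {L0,L1,L3}; idom=L3

DF walk-up:
  L1←L0: walk · to L0
  L1←L7: walk L7→L3→L1 to L0
  L6←L1: walk · to L1
  L6←L4: walk L4→L3 to L1
  L7←L4: walk L4 to L3
  L7←L5: walk L5 to L3
  L0: DF=∅
  L1: DF={L1}
  L2: DF=∅
  L3: DF={L1,L6}
  L4: DF={L6,L7}
  L5: DF={L7}
  L6: DF=∅
  L7: DF={L1}

φ for b: defs {L2,L3}
  DF⁺ = {L1,L6}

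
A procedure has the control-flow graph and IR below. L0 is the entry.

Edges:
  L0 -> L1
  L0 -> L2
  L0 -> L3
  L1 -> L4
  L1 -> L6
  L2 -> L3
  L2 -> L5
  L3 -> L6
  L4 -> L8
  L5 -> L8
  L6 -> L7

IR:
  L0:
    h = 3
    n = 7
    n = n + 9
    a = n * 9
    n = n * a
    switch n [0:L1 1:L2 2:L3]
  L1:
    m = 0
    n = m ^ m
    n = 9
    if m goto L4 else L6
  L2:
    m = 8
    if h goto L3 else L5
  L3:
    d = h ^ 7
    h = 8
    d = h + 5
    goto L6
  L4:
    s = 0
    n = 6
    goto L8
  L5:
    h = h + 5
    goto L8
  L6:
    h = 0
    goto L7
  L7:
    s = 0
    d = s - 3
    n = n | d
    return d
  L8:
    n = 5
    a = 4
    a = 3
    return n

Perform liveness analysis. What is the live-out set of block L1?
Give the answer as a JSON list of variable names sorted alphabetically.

def/use:
  L0: {a,h,n} / ∅
  L1: {m,n} / ∅
  L2: {m} / {h}
  L3: {d,h} / {h}
  L4: {n,s} / ∅
  L5: {h} / {h}
  L6: {h} / ∅
  L7: {d,n,s} / {n}
  L8: {a,n} / ∅

Live sets:
  L0 li=∅ lo={h,n}
  L1 li=∅ lo={n}
  L2 li={h,n} lo={h,n}
  L3 li={h,n} lo={n}
  L4 li=∅ lo=∅
  L5 li={h} lo=∅
  L6 li={n} lo={n}
  L7 li={n} lo=∅
  L8 li=∅ lo=∅

live-out(L1) = ["n"]

Answer: ["n"]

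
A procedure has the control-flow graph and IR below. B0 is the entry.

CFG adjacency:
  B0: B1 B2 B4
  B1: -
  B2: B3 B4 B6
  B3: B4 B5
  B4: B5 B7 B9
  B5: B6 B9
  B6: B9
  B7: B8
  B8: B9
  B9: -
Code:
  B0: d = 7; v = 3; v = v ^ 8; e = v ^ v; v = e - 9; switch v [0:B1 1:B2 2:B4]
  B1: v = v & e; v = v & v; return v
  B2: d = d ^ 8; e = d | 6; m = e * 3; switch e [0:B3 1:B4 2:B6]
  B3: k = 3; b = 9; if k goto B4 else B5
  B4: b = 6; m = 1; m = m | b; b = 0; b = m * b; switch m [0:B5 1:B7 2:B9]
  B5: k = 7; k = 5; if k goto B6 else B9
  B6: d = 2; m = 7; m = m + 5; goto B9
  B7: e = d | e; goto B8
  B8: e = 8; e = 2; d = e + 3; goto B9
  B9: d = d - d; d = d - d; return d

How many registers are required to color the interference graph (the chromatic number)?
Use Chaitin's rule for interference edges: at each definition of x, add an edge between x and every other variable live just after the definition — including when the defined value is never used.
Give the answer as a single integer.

Answer: 4

Derivation:
Per-block:
  B0 def {d,e,v} use ∅
  B1 def {v} use {e,v}
  B2 def {d,e,m} use {d}
  B3 def {b,k} use ∅
  B4 def {b,m} use ∅
  B5 def {k} use ∅
  B6 def {d,m} use ∅
  B7 def {e} use {d,e}
  B8 def {d,e} use ∅
  B9 def {d} use {d}

Backward fixpoint:
  B0: in=∅ out={d,e,v}
  B1: in={e,v} out=∅
  B2: in={d} out={d,e}
  B3: in={d,e} out={d,e}
  B4: in={d,e} out={d,e}
  B5: in={d} out={d}
  B6: in=∅ out={d}
  B7: in={d,e} out=∅
  B8: in=∅ out={d}
  B9: in={d} out=∅

Interfere edges:
  b: {d,e,k,m}
  d: {b,e,k,m,v}
  e: {b,d,k,m,v}
  k: {b,d,e}
  m: {b,d,e}
  v: {d,e}

Registers:
  lower bound: {b,d,e,k} mutually conflict ⇒ χ ≥ 4
  assign b→r2 d→r0 e→r1 k→r3 m→r3 v→r2 — no edge inside a register ⇒ χ ≤ 4
  χ = 4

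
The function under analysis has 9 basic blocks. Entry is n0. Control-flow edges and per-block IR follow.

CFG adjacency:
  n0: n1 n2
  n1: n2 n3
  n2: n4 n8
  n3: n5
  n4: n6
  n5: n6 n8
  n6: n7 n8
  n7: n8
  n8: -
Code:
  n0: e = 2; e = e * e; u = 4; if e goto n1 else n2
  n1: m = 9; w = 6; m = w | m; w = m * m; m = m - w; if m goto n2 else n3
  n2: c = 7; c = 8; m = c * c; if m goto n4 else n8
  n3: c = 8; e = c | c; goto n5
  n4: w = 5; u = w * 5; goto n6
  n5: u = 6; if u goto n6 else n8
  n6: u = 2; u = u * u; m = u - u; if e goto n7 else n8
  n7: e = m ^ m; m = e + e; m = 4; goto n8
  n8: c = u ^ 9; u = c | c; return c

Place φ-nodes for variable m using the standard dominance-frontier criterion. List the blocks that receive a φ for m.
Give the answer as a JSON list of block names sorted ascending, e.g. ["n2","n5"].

Answer: ["n2", "n6", "n8"]

Analysis:
idom tree: n1←n0 n2←n0 n3←n1 n4←n2 n5←n3 n6←n0 n7←n6 n8←n0
Join-block Dom:
  n2: preds {n0,n1}: {n0} ∩ {n0,n1} = {n0}; idom=n0
  n6: preds {n4,n5}: {n0,n2,n4} ∩ {n0,n1,n3,n5} = {n0}; idom=n0
  n8: preds {n2,n5,n6,n7}: {n0,n2} ∩ {n0,n1,n3,n5} ∩ {n0,n6} ∩ {n0,n6,n7} = {n0}; idom=n0

DF derivation:
  join n2 pred n0: · stop@n0
  join n2 pred n1: n1 stop@n0
  join n6 pred n4: n4→n2 stop@n0
  join n6 pred n5: n5→n3→n1 stop@n0
  join n8 pred n2: n2 stop@n0
  join n8 pred n5: n5→n3→n1 stop@n0
  join n8 pred n6: n6 stop@n0
  join n8 pred n7: n7→n6 stop@n0
  n0 → ∅
  n1 → {n2,n6,n8}
  n2 → {n6,n8}
  n3 → {n6,n8}
  n4 → {n6}
  n5 → {n6,n8}
  n6 → {n8}
  n7 → {n8}
  n8 → ∅

φ for m: defs {n1,n2,n6,n7}
  DF⁺ = {n2,n6,n8}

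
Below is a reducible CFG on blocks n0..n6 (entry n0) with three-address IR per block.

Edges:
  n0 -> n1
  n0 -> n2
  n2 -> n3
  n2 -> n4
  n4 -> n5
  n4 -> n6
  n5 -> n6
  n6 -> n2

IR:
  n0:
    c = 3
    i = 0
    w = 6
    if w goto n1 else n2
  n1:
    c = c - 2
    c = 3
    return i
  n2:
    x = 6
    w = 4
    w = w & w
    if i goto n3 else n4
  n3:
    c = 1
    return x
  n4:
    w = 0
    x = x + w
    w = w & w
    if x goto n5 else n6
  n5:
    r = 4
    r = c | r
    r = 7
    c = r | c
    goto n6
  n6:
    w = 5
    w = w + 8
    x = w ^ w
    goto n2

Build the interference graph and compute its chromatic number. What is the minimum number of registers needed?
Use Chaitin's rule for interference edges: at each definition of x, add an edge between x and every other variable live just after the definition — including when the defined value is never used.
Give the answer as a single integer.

Block summaries:
  n0 def {c,i,w} use ∅
  n1 def {c} use {c,i}
  n2 def {w,x} use {i}
  n3 def {c} use {x}
  n4 def {w,x} use {x}
  n5 def {c,r} use {c}
  n6 def {w,x} use ∅

Live sets:
  n0 li=∅ lo={c,i}
  n1 li={c,i} lo=∅
  n2 li={c,i} lo={c,i,x}
  n3 li={x} lo=∅
  n4 li={c,i,x} lo={c,i}
  n5 li={c,i} lo={c,i}
  n6 li={c,i} lo={c,i}

Conflict graph:
  c↔{i,r,w,x}
  i↔{c,r,w,x}
  r↔{c,i}
  w↔{c,i,x}
  x↔{c,i,w}

Colouring:
  clique {c,i,w,x} ⇒ need ≥ 4
  4-colouring: R0={c}  R1={i}  R2={r,w}  R3={x}
  χ = 4

Answer: 4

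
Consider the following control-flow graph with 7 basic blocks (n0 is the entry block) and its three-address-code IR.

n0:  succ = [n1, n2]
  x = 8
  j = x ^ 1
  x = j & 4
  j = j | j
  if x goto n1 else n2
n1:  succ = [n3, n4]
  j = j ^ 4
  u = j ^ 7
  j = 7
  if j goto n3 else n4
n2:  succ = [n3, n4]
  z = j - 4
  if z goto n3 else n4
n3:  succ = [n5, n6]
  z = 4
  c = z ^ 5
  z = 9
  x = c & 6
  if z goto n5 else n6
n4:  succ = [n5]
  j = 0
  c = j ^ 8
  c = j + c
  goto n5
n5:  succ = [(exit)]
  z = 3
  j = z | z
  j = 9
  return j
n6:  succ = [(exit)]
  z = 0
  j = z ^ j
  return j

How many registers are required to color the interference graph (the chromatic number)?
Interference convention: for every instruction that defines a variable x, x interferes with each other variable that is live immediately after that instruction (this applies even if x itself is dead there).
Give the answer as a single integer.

Block summaries:
  n0: def={j,x} ue=∅
  n1: def={j,u} ue={j}
  n2: def={z} ue={j}
  n3: def={c,x,z} ue=∅
  n4: def={c,j} ue=∅
  n5: def={j,z} ue=∅
  n6: def={j,z} ue={j}

Backward fixpoint:
  live n0: ∅→{j}
  live n1: {j}→{j}
  live n2: {j}→{j}
  live n3: {j}→{j}
  live n4: ∅→∅
  live n5: ∅→∅
  live n6: {j}→∅

Interference:
  c: {j,z}
  j: {c,x,z}
  u: ∅
  x: {j,z}
  z: {c,j,x}

Registers:
  lower bound: {c,j,z} mutually conflict ⇒ χ ≥ 3
  3-colouring: c0={j,u}  c1={z}  c2={c,x}
  χ = 3

Answer: 3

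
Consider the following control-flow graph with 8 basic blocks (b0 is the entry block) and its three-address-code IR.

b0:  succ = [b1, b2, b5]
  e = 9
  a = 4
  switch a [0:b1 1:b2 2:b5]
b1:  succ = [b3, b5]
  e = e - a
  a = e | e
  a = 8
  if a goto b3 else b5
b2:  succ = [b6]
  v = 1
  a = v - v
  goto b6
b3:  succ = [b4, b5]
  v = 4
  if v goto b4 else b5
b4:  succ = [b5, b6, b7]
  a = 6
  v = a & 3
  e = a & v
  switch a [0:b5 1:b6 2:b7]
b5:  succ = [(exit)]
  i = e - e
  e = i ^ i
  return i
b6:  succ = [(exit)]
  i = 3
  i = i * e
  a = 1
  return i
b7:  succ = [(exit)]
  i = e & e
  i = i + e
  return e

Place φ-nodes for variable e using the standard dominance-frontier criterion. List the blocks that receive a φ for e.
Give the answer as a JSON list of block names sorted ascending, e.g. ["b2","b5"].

Answer: ["b5", "b6"]

Analysis:
idom tree: b1←b0 b2←b0 b3←b1 b4←b3 b5←b0 b6←b0 b7←b4
Dom at joins:
  b5: preds {b0,b1,b3,b4}: {b0} ∩ {b0,b1} ∩ {b0,b1,b3} ∩ {b0,b1,b3,b4} = {b0}; idom=b0
  b6: preds {b2,b4}: {b0,b2} ∩ {b0,b1,b3,b4} = {b0}; idom=b0

Frontier:
  join b5 pred b0: · stop@b0
  join b5 pred b1: b1 stop@b0
  join b5 pred b3: b3→b1 stop@b0
  join b5 pred b4: b4→b3→b1 stop@b0
  join b6 pred b2: b2 stop@b0
  join b6 pred b4: b4→b3→b1 stop@b0
  DF(b0)=∅
  DF(b1)={b5,b6}
  DF(b2)={b6}
  DF(b3)={b5,b6}
  DF(b4)={b5,b6}
  DF(b5)=∅
  DF(b6)=∅
  DF(b7)=∅

φ for e: defs {b0,b1,b4,b5}
  DF⁺ = {b5,b6}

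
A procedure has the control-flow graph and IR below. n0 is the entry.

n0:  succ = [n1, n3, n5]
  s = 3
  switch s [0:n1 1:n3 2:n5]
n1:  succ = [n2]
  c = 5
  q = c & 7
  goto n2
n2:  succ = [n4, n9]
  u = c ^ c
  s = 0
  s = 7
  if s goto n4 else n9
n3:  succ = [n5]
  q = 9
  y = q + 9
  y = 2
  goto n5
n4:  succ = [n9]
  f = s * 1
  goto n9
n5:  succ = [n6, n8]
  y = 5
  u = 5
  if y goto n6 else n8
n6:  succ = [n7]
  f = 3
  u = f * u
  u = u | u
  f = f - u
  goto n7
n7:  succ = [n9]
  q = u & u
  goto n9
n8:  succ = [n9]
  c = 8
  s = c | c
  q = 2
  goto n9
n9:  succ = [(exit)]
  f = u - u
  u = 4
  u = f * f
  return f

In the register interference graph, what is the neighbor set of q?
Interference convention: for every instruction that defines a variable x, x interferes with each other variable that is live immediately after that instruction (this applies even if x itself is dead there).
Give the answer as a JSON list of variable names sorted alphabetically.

Answer: ["c", "u"]

Analysis:
Block summaries:
  n0: def={s} ue=∅
  n1: def={c,q} ue=∅
  n2: def={s,u} ue={c}
  n3: def={q,y} ue=∅
  n4: def={f} ue={s}
  n5: def={u,y} ue=∅
  n6: def={f,u} ue={u}
  n7: def={q} ue={u}
  n8: def={c,q,s} ue=∅
  n9: def={f,u} ue={u}

Liveness:
  n0 li=∅ lo=∅
  n1 li=∅ lo={c}
  n2 li={c} lo={s,u}
  n3 li=∅ lo=∅
  n4 li={s,u} lo={u}
  n5 li=∅ lo={u}
  n6 li={u} lo={u}
  n7 li={u} lo={u}
  n8 li={u} lo={u}
  n9 li={u} lo=∅

Interference:
  c: {q,u}
  f: {u}
  q: {c,u}
  s: {u}
  u: {c,f,q,s,y}
  y: {u}

N(q) = ["c", "u"]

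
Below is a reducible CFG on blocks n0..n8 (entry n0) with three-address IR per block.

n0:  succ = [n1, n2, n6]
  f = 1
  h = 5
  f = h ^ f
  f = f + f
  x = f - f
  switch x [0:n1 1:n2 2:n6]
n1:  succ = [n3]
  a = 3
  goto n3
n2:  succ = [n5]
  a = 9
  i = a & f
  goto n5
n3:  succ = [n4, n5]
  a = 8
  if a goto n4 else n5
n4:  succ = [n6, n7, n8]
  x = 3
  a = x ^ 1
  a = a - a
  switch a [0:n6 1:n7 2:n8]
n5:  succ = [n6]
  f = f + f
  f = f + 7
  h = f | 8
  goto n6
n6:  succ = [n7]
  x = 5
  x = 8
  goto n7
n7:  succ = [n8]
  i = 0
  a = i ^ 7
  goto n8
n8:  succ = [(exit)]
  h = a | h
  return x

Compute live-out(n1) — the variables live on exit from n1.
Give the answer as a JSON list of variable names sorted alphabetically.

def/use:
  n0: {f,h,x} / ∅
  n1: {a} / ∅
  n2: {a,i} / {f}
  n3: {a} / ∅
  n4: {a,x} / ∅
  n5: {f,h} / {f}
  n6: {x} / ∅
  n7: {a,i} / ∅
  n8: {h} / {a,h,x}

Backward fixpoint:
  n0: in=∅ out={f,h}
  n1: in={f,h} out={f,h}
  n2: in={f} out={f}
  n3: in={f,h} out={f,h}
  n4: in={h} out={a,h,x}
  n5: in={f} out={h}
  n6: in={h} out={h,x}
  n7: in={h,x} out={a,h,x}
  n8: in={a,h,x} out=∅

live-out(n1) = ["f", "h"]

Answer: ["f", "h"]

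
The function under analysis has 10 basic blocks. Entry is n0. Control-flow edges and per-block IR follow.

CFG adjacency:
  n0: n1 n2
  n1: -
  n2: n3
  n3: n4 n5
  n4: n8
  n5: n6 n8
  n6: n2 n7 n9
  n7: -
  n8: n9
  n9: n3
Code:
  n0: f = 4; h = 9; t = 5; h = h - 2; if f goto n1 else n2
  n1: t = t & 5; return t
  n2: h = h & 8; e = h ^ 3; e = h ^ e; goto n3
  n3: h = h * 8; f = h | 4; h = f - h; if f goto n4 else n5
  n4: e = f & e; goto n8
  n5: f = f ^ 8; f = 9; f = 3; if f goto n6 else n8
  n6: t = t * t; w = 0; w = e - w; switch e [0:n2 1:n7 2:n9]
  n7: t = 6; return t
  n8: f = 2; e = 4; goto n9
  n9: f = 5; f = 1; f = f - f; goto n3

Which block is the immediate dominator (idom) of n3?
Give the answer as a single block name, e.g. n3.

Answer: n2

Derivation:
idom tree: n1←n0 n2←n0 n3←n2 n4←n3 n5←n3 n6←n5 n7←n6 n8←n3 n9←n3
Join-block Dom:
  n2: preds {n0,n6}: {n0} ∩ {n0,n2,n3,n5,n6} = {n0}; idom=n0
  n3: preds {n2,n9}: {n0,n2} ∩ {n0,n2,n3,n9} = {n0,n2}; idom=n2
  n8: preds {n4,n5}: {n0,n2,n3,n4} ∩ {n0,n2,n3,n5} = {n0,n2,n3}; idom=n3
  n9: preds {n6,n8}: {n0,n2,n3,n5,n6} ∩ {n0,n2,n3,n8} = {n0,n2,n3}; idom=n3

idom(n3) = n2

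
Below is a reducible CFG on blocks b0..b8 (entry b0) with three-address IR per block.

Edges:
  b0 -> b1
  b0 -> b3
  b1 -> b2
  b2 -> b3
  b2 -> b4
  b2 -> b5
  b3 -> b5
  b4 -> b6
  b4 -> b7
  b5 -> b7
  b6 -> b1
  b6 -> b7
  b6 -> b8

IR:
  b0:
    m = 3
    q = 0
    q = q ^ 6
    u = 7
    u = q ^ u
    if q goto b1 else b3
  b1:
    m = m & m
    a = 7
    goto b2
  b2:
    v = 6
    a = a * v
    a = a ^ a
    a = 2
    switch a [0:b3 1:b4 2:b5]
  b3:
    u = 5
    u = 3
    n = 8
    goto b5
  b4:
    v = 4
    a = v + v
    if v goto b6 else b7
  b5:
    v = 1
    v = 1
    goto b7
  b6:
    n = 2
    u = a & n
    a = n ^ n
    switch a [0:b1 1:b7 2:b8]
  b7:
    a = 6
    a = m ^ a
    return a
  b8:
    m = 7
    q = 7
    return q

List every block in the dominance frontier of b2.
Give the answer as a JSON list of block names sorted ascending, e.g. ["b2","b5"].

idom tree: b1←b0 b2←b1 b3←b0 b4←b2 b5←b0 b6←b4 b7←b0 b8←b6
Join-block Dom:
  b1: preds {b0,b6}: {b0} ∩ {b0,b1,b2,b4,b6} = {b0}; idom=b0
  b3: preds {b0,b2}: {b0} ∩ {b0,b1,b2} = {b0}; idom=b0
  b5: preds {b2,b3}: {b0,b1,b2} ∩ {b0,b3} = {b0}; idom=b0
  b7: preds {b4,b5,b6}: {b0,b1,b2,b4} ∩ {b0,b5} ∩ {b0,b1,b2,b4,b6} = {b0}; idom=b0

Frontier:
  b1←b0: walk · to b0
  b1←b6: walk b6→b4→b2→b1 to b0
  b3←b0: walk · to b0
  b3←b2: walk b2→b1 to b0
  b5←b2: walk b2→b1 to b0
  b5←b3: walk b3 to b0
  b7←b4: walk b4→b2→b1 to b0
  b7←b5: walk b5 to b0
  b7←b6: walk b6→b4→b2→b1 to b0
  b0: DF=∅
  b1: DF={b1,b3,b5,b7}
  b2: DF={b1,b3,b5,b7}
  b3: DF={b5}
  b4: DF={b1,b7}
  b5: DF={b7}
  b6: DF={b1,b7}
  b7: DF=∅
  b8: DF=∅

DF(b2) = ["b1", "b3", "b5", "b7"]

Answer: ["b1", "b3", "b5", "b7"]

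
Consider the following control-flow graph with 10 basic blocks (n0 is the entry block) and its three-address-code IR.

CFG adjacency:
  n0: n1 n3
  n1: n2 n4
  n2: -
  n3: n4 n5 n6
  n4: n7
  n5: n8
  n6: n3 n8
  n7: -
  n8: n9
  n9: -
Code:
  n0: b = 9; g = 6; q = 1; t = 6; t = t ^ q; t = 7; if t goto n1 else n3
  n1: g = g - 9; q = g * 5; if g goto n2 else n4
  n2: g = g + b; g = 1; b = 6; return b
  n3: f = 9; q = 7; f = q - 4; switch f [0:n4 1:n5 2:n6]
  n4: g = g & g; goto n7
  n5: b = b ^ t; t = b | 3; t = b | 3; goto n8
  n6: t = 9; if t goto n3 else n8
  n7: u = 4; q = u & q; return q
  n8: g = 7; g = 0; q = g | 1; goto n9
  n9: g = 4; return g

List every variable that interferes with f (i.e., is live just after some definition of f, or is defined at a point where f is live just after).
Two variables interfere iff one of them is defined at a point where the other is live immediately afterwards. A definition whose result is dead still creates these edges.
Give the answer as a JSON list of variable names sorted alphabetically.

def/use:
  n0 def {b,g,q,t} use ∅
  n1 def {g,q} use {g}
  n2 def {b,g} use {b,g}
  n3 def {f,q} use ∅
  n4 def {g} use {g}
  n5 def {b,t} use {b,t}
  n6 def {t} use ∅
  n7 def {q,u} use {q}
  n8 def {g,q} use ∅
  n9 def {g} use ∅

Backward fixpoint:
  n0: in=∅ out={b,g,t}
  n1: in={b,g} out={b,g,q}
  n2: in={b,g} out=∅
  n3: in={b,g,t} out={b,g,q,t}
  n4: in={g,q} out={q}
  n5: in={b,t} out=∅
  n6: in={b,g} out={b,g,t}
  n7: in={q} out=∅
  n8: in=∅ out=∅
  n9: in=∅ out=∅

Interfere edges:
  b — {f,g,q,t}
  f — {b,g,q,t}
  g — {b,f,q,t}
  q — {b,f,g,t,u}
  t — {b,f,g,q}
  u — {q}

N(f) = ["b", "g", "q", "t"]

Answer: ["b", "g", "q", "t"]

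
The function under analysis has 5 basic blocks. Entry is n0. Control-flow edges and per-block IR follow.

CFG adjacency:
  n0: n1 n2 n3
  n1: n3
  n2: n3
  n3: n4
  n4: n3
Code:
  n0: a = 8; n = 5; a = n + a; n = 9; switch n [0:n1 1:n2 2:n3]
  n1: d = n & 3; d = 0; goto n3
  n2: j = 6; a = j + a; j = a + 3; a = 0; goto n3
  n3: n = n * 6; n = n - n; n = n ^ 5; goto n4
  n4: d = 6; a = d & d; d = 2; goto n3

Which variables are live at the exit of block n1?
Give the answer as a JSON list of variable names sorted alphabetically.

Per-block:
  n0 def {a,n} use ∅
  n1 def {d} use {n}
  n2 def {a,j} use {a}
  n3 def {n} use {n}
  n4 def {a,d} use ∅

Backward fixpoint:
  live n0: ∅→{a,n}
  live n1: {n}→{n}
  live n2: {a,n}→{n}
  live n3: {n}→{n}
  live n4: {n}→{n}

live-out(n1) = ["n"]

Answer: ["n"]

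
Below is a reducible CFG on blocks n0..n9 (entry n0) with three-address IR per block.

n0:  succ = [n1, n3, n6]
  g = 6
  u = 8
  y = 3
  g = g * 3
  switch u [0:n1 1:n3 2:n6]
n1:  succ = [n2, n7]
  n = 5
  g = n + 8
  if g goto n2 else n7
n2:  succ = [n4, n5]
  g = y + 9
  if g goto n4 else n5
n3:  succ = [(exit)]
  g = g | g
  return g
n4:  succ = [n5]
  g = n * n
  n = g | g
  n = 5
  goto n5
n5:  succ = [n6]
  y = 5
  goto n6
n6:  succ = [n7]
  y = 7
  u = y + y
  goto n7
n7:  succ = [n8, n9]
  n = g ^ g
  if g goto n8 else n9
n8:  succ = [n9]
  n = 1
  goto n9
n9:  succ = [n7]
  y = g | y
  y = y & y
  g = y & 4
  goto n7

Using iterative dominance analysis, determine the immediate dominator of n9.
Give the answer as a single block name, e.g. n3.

Answer: n7

Working:
idom tree: n1←n0 n2←n1 n3←n0 n4←n2 n5←n2 n6←n0 n7←n0 n8←n7 n9←n7
Join-block Dom:
  n5: preds {n2,n4}: {n0,n1,n2} ∩ {n0,n1,n2,n4} = {n0,n1,n2}; idom=n2
  n6: preds {n0,n5}: {n0} ∩ {n0,n1,n2,n5} = {n0}; idom=n0
  n7: preds {n1,n6,n9}: {n0,n1} ∩ {n0,n6} ∩ {n0,n7,n9} = {n0}; idom=n0
  n9: preds {n7,n8}: {n0,n7} ∩ {n0,n7,n8} = {n0,n7}; idom=n7

idom(n9) = n7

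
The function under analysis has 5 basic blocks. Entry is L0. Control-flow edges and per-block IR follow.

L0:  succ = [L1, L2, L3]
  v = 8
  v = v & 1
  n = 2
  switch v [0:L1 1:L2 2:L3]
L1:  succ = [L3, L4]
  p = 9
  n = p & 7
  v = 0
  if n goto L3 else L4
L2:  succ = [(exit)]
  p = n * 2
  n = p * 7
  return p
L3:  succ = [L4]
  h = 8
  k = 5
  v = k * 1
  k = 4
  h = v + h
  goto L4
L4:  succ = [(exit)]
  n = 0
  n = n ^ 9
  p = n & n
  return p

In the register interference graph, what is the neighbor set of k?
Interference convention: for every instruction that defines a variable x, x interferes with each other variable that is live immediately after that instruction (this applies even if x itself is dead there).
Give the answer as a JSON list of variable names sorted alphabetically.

Answer: ["h", "v"]

Derivation:
Block summaries:
  L0: def={n,v} ue=∅
  L1: def={n,p,v} ue=∅
  L2: def={n,p} ue={n}
  L3: def={h,k,v} ue=∅
  L4: def={n,p} ue=∅

Backward fixpoint:
  live L0: ∅→{n}
  live L1: ∅→∅
  live L2: {n}→∅
  live L3: ∅→∅
  live L4: ∅→∅

Conflict graph:
  h: {k,v}
  k: {h,v}
  n: {p,v}
  p: {n}
  v: {h,k,n}

N(k) = ["h", "v"]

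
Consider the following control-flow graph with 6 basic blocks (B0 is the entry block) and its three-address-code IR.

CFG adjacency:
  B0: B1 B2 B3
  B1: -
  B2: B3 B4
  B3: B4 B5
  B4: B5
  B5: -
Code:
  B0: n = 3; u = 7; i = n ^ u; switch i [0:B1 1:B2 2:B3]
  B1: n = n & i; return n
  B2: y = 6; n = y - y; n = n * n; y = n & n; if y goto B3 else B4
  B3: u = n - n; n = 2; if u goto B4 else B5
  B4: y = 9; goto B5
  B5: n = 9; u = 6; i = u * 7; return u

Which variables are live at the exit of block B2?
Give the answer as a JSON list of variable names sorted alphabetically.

Answer: ["n"]

Working:
def/use:
  B0: def={i,n,u} ue=∅
  B1: def={n} ue={i,n}
  B2: def={n,y} ue=∅
  B3: def={n,u} ue={n}
  B4: def={y} ue=∅
  B5: def={i,n,u} ue=∅

Live sets:
  B0: in=∅ out={i,n}
  B1: in={i,n} out=∅
  B2: in=∅ out={n}
  B3: in={n} out=∅
  B4: in=∅ out=∅
  B5: in=∅ out=∅

live-out(B2) = ["n"]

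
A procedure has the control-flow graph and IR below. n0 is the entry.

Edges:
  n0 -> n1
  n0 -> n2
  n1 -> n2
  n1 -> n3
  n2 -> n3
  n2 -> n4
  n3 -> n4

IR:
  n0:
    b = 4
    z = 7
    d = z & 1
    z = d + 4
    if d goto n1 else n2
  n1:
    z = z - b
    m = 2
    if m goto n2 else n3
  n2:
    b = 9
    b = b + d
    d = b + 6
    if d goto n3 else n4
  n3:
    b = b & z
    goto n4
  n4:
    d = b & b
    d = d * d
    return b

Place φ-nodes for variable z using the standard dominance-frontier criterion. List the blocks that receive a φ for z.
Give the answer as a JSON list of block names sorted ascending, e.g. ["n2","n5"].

idom tree: n1←n0 n2←n0 n3←n0 n4←n0
Join-block Dom:
  n2: preds {n0,n1}: {n0} ∩ {n0,n1} = {n0}; idom=n0
  n3: preds {n1,n2}: {n0,n1} ∩ {n0,n2} = {n0}; idom=n0
  n4: preds {n2,n3}: {n0,n2} ∩ {n0,n3} = {n0}; idom=n0

Frontier:
  n2←n0: walk · to n0
  n2←n1: walk n1 to n0
  n3←n1: walk n1 to n0
  n3←n2: walk n2 to n0
  n4←n2: walk n2 to n0
  n4←n3: walk n3 to n0
  DF(n0)=∅
  DF(n1)={n2,n3}
  DF(n2)={n3,n4}
  DF(n3)={n4}
  DF(n4)=∅

φ for z: defs {n0,n1}
  DF⁺ = {n2,n3,n4}

Answer: ["n2", "n3", "n4"]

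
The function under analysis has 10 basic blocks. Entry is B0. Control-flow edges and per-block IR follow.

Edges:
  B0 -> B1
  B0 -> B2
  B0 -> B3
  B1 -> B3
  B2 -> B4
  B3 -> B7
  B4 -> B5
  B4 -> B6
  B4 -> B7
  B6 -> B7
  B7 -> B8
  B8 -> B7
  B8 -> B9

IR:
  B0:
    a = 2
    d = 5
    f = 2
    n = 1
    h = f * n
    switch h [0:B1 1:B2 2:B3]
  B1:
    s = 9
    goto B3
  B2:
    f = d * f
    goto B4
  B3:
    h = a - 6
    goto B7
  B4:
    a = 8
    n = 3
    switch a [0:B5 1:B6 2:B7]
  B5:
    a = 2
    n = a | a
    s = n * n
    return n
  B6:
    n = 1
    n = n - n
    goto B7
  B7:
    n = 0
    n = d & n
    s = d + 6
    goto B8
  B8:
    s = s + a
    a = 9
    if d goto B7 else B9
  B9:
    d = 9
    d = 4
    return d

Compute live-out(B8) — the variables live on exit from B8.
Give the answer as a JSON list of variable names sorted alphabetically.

Answer: ["a", "d"]

Analysis:
Block summaries:
  B0: {a,d,f,h,n} / ∅
  B1: {s} / ∅
  B2: {f} / {d,f}
  B3: {h} / {a}
  B4: {a,n} / ∅
  B5: {a,n,s} / ∅
  B6: {n} / ∅
  B7: {n,s} / {d}
  B8: {a,s} / {a,d,s}
  B9: {d} / ∅

Backward fixpoint:
  B0: in=∅ out={a,d,f}
  B1: in={a,d} out={a,d}
  B2: in={d,f} out={d}
  B3: in={a,d} out={a,d}
  B4: in={d} out={a,d}
  B5: in=∅ out=∅
  B6: in={a,d} out={a,d}
  B7: in={a,d} out={a,d,s}
  B8: in={a,d,s} out={a,d}
  B9: in=∅ out=∅

live-out(B8) = ["a", "d"]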